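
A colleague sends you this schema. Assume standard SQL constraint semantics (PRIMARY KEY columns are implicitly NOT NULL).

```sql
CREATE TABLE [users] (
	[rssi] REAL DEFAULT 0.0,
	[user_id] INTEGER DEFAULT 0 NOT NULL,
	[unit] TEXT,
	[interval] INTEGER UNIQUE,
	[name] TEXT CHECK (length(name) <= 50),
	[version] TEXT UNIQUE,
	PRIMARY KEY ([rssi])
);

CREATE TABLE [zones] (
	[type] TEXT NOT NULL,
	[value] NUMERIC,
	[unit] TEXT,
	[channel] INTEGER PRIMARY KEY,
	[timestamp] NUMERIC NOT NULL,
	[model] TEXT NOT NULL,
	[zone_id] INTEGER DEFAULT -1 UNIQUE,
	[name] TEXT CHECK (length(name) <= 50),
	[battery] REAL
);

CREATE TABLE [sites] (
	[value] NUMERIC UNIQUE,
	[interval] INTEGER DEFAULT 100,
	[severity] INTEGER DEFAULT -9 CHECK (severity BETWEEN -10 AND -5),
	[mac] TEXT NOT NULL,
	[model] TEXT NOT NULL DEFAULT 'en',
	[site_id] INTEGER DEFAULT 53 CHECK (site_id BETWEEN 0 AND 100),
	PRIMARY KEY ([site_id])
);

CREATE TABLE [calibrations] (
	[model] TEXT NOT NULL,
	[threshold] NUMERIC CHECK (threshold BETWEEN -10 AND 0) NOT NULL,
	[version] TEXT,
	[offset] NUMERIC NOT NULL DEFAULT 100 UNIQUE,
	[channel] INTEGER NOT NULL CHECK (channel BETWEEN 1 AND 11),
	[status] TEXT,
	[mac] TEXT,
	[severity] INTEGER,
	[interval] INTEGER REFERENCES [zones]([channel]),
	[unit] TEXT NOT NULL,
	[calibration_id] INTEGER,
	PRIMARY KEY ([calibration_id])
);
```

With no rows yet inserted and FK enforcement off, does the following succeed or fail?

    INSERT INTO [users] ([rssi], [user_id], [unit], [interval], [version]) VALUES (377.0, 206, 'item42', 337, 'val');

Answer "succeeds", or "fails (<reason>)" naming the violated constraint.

NOT NULL columns: rssi is supplied; user_id is supplied.
No constraint is violated.

succeeds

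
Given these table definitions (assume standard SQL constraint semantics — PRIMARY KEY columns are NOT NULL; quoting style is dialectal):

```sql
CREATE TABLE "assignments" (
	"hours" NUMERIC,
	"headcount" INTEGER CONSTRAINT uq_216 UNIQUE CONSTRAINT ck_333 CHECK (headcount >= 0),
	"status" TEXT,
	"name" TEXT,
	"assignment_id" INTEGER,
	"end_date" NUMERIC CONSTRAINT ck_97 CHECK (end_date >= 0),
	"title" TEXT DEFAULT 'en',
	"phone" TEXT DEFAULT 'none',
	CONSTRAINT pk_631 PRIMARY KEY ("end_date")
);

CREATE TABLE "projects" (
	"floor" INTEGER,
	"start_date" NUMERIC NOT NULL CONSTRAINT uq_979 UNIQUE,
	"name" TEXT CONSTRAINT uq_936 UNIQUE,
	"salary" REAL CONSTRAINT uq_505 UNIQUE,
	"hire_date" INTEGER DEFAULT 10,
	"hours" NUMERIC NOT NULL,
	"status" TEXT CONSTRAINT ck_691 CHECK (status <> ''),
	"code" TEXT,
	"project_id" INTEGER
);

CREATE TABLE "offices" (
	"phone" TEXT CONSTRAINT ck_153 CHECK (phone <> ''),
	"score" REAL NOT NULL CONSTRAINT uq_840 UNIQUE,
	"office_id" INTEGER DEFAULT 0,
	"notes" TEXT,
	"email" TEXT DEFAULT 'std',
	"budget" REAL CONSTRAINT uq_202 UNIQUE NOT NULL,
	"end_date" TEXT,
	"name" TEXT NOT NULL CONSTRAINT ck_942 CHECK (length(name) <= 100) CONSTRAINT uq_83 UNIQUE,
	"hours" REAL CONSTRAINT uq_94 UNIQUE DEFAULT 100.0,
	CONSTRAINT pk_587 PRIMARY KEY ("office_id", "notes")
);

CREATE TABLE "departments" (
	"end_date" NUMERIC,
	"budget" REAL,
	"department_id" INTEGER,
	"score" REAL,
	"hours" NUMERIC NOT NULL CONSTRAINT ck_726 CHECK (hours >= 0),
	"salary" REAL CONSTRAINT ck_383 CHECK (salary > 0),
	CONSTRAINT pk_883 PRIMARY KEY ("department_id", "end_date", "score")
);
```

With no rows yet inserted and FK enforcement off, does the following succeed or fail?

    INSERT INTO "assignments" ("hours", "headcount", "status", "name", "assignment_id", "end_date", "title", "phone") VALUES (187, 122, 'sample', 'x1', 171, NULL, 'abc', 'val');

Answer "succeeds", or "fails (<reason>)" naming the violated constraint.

fails (NOT NULL on end_date)

end_date is explicitly set to NULL, but end_date is part of the PRIMARY KEY (implied NOT NULL).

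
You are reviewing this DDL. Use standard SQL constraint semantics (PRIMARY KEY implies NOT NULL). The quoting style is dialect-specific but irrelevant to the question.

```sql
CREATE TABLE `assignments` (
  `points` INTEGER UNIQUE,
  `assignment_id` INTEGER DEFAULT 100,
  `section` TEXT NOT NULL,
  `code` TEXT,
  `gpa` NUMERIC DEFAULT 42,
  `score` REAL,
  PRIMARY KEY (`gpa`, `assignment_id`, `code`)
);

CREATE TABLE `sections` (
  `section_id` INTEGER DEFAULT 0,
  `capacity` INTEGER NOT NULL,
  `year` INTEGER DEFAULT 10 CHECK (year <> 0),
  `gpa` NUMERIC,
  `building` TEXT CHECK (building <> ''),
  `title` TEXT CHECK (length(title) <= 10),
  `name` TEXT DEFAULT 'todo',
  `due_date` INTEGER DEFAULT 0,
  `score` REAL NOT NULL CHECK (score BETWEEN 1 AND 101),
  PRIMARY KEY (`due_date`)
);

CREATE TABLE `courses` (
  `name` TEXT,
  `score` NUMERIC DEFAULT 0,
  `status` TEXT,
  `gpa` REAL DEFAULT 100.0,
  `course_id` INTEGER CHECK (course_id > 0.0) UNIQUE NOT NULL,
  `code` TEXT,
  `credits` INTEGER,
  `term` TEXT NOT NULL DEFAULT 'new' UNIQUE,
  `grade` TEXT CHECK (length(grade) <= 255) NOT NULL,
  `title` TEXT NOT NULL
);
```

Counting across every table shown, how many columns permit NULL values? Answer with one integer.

assignments: 2 nullable (points, score — PK (gpa, assignment_id, code) and explicit NOT NULL columns excluded).
sections: 6 nullable (section_id, year, gpa, building, title, name — PK (due_date) and explicit NOT NULL columns excluded).
courses: 6 nullable (name, score, status, gpa, code, credits — PK none and explicit NOT NULL columns excluded).
Total: 2 + 6 + 6 = 14.

14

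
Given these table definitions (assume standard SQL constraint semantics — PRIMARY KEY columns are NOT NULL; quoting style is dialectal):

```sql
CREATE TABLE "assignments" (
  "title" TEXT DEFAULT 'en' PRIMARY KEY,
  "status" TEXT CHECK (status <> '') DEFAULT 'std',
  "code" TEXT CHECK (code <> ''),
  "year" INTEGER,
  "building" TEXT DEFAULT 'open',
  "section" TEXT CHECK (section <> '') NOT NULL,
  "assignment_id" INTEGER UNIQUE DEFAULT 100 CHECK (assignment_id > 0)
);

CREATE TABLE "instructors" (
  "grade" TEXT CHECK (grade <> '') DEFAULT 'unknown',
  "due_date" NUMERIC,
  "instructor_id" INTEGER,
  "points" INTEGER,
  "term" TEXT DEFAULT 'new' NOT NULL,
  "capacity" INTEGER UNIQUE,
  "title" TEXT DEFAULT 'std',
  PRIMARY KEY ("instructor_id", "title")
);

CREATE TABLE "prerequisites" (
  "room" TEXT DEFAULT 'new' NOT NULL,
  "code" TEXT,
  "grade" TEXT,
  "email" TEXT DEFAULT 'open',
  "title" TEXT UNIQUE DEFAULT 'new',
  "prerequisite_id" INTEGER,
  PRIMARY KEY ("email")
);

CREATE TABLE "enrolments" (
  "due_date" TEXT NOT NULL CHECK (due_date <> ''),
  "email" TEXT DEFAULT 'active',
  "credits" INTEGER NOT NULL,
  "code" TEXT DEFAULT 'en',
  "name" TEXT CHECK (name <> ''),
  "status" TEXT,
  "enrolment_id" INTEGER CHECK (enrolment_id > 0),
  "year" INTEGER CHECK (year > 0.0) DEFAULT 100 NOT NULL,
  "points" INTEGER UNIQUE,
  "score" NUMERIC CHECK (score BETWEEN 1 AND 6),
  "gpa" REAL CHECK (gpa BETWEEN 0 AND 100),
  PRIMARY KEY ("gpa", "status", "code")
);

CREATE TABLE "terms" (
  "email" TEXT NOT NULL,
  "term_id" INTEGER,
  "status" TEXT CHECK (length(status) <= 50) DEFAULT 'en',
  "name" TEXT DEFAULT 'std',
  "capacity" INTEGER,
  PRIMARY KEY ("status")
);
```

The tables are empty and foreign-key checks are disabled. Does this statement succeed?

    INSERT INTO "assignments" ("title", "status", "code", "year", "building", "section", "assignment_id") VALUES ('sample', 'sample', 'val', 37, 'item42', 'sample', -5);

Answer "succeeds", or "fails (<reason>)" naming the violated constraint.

fails (CHECK on assignment_id)

The value -5 for assignment_id violates CHECK (assignment_id > 0).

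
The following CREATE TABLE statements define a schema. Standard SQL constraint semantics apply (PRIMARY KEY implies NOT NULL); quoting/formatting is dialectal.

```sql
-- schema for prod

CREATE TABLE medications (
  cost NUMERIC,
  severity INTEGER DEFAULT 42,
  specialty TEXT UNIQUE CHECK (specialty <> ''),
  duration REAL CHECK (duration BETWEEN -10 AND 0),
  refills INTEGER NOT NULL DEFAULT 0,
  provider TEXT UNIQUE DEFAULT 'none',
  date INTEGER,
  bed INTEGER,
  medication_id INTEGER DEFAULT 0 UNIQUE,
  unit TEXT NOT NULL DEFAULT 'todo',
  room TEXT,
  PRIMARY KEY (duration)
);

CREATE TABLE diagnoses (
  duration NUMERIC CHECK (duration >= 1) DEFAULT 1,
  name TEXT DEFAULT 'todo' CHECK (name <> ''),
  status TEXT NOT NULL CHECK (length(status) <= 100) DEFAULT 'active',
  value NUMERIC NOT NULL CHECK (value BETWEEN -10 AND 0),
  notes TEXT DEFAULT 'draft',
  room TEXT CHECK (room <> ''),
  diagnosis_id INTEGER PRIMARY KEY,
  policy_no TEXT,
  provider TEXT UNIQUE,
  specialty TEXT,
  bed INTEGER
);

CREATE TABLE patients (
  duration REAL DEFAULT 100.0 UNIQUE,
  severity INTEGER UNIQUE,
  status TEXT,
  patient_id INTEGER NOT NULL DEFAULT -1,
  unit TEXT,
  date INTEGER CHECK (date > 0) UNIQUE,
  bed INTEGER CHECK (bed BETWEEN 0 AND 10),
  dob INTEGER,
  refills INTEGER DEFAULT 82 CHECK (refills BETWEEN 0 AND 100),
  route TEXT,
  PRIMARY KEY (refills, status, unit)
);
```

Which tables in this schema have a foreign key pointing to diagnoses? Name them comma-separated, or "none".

none

No REFERENCES clause anywhere in the schema names diagnoses.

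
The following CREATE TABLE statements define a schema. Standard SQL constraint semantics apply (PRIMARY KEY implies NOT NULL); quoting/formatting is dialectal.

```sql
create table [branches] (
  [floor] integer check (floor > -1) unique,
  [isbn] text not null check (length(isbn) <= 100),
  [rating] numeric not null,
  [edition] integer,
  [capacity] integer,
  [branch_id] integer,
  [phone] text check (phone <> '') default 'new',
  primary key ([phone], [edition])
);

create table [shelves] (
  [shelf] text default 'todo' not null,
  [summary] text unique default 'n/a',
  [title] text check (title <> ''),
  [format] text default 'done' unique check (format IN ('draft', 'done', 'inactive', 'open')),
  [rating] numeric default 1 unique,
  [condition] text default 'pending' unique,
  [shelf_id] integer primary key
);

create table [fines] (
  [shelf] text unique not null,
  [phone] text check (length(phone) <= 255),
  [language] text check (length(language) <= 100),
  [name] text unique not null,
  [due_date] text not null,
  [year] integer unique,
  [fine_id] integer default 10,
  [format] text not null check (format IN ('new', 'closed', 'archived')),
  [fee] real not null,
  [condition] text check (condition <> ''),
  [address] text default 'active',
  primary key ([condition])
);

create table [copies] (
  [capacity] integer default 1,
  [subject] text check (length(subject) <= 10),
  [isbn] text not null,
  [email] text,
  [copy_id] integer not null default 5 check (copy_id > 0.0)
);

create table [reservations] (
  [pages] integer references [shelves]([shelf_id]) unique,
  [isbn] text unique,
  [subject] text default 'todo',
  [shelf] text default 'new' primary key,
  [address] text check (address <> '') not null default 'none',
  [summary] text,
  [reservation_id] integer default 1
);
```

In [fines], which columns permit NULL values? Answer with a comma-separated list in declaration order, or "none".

phone, language, year, fine_id, address

- shelf: declared NOT NULL → not nullable.
- phone: CHECK does not forbid NULL (a CHECK constraint passes when its expression is NULL) → nullable.
- language: CHECK does not forbid NULL (a CHECK constraint passes when its expression is NULL) → nullable.
- name: declared NOT NULL → not nullable.
- due_date: declared NOT NULL → not nullable.
- year: UNIQUE does not imply NOT NULL → nullable.
- fine_id: DEFAULT only fills an omitted column; an explicit NULL is still allowed → nullable.
- format: declared NOT NULL → not nullable.
- fee: declared NOT NULL → not nullable.
- condition: part of the PRIMARY KEY, which implies NOT NULL → not nullable.
- address: DEFAULT only fills an omitted column; an explicit NULL is still allowed → nullable.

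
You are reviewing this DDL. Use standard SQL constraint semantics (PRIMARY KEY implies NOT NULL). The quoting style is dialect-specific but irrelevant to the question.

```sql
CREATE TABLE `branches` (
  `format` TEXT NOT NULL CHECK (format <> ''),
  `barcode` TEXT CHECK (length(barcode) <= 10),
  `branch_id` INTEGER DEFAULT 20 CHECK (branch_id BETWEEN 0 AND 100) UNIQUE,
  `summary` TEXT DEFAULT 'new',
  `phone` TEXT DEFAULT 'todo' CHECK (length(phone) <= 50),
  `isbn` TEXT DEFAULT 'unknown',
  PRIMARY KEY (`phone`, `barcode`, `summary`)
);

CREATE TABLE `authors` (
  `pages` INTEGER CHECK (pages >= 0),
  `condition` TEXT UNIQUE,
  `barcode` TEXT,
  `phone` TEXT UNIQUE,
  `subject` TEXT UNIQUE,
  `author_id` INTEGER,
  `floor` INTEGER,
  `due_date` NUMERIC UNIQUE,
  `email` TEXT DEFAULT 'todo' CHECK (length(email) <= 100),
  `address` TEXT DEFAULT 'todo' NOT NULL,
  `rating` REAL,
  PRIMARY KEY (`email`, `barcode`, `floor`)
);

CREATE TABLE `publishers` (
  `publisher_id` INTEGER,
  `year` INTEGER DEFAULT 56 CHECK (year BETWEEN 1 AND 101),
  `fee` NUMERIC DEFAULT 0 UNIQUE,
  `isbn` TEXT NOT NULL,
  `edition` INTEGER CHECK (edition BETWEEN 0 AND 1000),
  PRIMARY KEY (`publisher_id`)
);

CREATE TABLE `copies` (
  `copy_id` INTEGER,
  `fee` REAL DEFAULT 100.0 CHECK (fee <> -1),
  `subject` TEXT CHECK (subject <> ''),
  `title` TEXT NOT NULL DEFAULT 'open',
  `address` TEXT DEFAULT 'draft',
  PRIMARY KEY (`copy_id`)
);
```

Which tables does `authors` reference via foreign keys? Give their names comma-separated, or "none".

No column in authors has a REFERENCES clause.

none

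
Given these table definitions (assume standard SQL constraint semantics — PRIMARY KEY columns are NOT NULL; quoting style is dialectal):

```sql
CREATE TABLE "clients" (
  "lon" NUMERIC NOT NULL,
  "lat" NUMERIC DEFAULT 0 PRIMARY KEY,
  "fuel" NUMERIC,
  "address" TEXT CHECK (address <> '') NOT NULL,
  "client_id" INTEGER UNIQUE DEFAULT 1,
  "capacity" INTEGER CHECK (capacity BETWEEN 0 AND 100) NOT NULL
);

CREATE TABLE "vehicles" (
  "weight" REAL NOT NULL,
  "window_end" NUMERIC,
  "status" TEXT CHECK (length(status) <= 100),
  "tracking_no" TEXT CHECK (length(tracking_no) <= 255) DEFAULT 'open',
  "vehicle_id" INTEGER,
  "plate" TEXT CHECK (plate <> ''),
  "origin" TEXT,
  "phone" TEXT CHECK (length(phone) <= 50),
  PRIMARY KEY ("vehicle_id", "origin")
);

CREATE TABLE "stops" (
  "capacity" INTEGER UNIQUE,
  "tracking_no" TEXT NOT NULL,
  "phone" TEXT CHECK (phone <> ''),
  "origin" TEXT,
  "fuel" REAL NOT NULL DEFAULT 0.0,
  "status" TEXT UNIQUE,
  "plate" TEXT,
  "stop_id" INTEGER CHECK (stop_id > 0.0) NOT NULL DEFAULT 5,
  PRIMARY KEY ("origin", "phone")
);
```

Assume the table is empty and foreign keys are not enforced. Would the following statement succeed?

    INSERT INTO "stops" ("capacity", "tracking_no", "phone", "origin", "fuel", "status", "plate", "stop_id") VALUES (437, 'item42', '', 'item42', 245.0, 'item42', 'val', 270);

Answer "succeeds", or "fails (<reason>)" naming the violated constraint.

The value '' for phone violates CHECK (phone <> '').

fails (CHECK on phone)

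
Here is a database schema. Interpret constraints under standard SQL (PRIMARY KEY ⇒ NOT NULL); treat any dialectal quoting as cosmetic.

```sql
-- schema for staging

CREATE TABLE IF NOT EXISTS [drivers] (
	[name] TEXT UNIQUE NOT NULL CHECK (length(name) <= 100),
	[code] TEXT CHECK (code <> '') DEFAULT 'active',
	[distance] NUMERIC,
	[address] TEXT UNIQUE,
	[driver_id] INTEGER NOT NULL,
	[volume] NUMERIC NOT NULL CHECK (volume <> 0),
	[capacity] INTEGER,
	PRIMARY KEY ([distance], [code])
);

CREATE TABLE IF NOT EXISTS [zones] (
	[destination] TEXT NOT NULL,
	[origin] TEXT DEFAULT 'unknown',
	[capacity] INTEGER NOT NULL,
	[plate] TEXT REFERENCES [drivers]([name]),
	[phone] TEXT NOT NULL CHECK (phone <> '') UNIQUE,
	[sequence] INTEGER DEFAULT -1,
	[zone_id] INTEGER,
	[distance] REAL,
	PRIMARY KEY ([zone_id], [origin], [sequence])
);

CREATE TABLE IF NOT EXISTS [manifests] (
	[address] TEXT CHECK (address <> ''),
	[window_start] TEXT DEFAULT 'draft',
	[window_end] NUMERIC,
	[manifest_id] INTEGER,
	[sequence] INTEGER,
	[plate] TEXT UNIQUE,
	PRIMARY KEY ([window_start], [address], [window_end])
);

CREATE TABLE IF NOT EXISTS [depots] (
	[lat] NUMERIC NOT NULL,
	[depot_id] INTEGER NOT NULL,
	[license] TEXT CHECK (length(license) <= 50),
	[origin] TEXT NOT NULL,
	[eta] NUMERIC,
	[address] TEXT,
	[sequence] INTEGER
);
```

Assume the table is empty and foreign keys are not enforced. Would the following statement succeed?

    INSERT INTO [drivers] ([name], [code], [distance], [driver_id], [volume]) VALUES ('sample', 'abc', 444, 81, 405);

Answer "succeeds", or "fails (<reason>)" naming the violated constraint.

succeeds

NOT NULL columns: code is supplied; distance is supplied; driver_id is supplied; name is supplied; volume is supplied.
CHECK constraints: 'sample' satisfies (length(name) <= 100); 'abc' satisfies (code <> ''); 405 satisfies (volume <> 0).
No constraint is violated.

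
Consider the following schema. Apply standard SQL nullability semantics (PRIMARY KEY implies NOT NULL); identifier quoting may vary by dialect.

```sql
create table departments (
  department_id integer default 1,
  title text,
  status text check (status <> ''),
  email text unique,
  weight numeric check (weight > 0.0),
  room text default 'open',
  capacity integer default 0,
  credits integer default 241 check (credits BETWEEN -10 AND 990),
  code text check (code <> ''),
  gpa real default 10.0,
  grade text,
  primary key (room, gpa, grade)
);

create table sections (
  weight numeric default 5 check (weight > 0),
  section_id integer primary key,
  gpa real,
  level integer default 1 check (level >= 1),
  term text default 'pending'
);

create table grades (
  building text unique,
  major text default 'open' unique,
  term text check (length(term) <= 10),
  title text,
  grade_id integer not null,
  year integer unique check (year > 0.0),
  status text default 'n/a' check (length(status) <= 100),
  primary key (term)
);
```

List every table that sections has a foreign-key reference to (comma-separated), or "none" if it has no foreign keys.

none

No column in sections has a REFERENCES clause.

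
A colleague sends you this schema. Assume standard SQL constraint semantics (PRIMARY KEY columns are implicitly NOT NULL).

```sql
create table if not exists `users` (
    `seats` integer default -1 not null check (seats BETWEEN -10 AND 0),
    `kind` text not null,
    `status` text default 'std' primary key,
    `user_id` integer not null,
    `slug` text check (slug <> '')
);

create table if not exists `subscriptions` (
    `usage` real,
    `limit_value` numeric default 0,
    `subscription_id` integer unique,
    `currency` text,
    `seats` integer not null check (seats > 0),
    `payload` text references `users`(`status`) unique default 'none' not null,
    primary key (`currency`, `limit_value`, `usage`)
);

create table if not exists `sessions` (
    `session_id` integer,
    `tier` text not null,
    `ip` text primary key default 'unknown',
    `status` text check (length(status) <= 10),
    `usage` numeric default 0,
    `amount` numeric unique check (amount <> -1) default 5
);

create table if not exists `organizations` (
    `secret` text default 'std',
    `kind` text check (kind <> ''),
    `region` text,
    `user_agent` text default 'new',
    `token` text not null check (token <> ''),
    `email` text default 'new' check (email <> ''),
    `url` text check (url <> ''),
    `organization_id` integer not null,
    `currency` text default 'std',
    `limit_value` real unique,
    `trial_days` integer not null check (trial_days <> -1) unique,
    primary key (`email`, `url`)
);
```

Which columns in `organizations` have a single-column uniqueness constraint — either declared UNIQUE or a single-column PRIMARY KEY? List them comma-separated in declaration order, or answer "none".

- secret: no UNIQUE or single-column PK constraint.
- kind: no UNIQUE or single-column PK constraint.
- region: no UNIQUE or single-column PK constraint.
- user_agent: no UNIQUE or single-column PK constraint.
- token: no UNIQUE or single-column PK constraint.
- email: part of a composite PRIMARY KEY — only the tuple is unique, not this column on its own.
- url: part of a composite PRIMARY KEY — only the tuple is unique, not this column on its own.
- organization_id: no UNIQUE or single-column PK constraint.
- currency: no UNIQUE or single-column PK constraint.
- limit_value: declared UNIQUE → unique.
- trial_days: declared UNIQUE → unique.

limit_value, trial_days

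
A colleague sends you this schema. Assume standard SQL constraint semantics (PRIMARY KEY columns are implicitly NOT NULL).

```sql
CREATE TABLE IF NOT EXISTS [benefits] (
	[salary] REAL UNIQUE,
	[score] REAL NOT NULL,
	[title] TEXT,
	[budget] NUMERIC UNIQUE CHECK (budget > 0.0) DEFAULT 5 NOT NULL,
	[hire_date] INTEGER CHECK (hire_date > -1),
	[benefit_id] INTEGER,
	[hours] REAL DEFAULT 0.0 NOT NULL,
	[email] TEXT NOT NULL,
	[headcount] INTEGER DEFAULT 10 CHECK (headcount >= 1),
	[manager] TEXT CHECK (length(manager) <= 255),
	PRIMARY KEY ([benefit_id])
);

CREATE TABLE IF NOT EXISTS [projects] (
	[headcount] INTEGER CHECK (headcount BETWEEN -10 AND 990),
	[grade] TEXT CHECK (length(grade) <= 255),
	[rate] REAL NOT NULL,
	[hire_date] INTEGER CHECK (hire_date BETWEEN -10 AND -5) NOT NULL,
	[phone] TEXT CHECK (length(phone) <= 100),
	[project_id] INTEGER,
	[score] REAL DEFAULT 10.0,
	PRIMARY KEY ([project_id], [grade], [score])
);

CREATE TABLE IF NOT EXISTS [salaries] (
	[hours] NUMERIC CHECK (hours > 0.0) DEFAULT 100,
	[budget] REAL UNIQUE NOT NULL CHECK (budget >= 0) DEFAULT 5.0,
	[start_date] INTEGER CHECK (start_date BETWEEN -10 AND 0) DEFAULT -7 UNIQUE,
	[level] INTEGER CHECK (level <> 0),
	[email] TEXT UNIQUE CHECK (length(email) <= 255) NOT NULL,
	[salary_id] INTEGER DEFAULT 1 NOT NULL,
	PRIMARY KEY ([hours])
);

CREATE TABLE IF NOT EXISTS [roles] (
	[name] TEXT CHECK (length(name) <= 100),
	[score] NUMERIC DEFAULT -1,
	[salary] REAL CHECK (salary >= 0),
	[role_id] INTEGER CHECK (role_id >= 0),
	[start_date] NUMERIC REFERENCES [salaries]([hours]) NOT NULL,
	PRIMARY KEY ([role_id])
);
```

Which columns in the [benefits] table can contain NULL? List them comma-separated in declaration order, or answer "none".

- salary: UNIQUE does not imply NOT NULL → nullable.
- score: declared NOT NULL → not nullable.
- title: no NOT NULL constraint applies → nullable.
- budget: declared NOT NULL → not nullable.
- hire_date: CHECK does not forbid NULL (a CHECK constraint passes when its expression is NULL) → nullable.
- benefit_id: part of the PRIMARY KEY, which implies NOT NULL → not nullable.
- hours: declared NOT NULL → not nullable.
- email: declared NOT NULL → not nullable.
- headcount: CHECK does not forbid NULL (a CHECK constraint passes when its expression is NULL) → nullable.
- manager: CHECK does not forbid NULL (a CHECK constraint passes when its expression is NULL) → nullable.

salary, title, hire_date, headcount, manager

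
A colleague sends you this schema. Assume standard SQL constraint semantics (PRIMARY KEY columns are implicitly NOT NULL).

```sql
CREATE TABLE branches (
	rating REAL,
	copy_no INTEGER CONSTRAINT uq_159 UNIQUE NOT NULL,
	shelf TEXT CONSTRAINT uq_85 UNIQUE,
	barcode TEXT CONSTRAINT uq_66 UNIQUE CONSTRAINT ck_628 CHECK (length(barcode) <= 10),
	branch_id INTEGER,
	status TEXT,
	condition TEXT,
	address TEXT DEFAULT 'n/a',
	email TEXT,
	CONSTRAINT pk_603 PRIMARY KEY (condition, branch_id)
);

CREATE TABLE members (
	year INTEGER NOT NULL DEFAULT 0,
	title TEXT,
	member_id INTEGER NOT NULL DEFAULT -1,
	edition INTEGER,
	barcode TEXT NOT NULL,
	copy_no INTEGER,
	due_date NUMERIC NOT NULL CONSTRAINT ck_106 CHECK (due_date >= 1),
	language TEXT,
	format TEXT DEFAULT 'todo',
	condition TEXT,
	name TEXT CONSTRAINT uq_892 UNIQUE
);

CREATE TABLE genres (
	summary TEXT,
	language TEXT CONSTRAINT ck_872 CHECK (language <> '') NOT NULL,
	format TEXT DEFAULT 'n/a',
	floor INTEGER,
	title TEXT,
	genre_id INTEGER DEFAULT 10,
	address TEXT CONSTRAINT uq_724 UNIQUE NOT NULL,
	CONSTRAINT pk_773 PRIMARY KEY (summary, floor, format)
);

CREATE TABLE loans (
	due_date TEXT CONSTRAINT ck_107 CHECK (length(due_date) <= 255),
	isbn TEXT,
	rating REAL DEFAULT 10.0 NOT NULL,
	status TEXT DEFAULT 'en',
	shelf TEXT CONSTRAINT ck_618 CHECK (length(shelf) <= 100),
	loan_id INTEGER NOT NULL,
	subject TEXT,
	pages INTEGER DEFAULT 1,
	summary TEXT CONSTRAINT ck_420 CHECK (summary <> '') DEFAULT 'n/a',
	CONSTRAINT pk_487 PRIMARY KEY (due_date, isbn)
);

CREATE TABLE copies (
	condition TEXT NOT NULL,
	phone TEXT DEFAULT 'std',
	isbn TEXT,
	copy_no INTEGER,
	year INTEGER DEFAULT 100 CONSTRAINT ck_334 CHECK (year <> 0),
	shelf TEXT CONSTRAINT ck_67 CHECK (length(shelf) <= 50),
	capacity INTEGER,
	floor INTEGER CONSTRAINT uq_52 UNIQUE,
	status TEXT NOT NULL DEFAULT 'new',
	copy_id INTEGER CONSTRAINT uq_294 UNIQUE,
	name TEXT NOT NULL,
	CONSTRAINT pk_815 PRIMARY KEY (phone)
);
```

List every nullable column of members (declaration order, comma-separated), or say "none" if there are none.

title, edition, copy_no, language, format, condition, name

- year: declared NOT NULL → not nullable.
- title: no NOT NULL constraint applies → nullable.
- member_id: declared NOT NULL → not nullable.
- edition: no NOT NULL constraint applies → nullable.
- barcode: declared NOT NULL → not nullable.
- copy_no: no NOT NULL constraint applies → nullable.
- due_date: declared NOT NULL → not nullable.
- language: no NOT NULL constraint applies → nullable.
- format: DEFAULT only fills an omitted column; an explicit NULL is still allowed → nullable.
- condition: no NOT NULL constraint applies → nullable.
- name: UNIQUE does not imply NOT NULL → nullable.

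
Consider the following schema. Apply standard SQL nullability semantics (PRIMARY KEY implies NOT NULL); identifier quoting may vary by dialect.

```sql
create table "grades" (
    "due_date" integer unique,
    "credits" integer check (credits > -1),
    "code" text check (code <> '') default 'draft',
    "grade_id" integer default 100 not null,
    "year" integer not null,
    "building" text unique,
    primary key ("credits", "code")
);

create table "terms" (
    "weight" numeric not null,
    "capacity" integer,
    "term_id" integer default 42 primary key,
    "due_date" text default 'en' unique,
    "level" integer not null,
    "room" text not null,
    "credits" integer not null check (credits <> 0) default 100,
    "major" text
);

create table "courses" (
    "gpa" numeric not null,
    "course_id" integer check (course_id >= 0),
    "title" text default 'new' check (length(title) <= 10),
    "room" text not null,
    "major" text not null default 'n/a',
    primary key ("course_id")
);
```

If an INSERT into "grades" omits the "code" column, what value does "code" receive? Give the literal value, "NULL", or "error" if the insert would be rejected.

'draft'

code has an explicit DEFAULT 'draft'.
When the column is omitted from an INSERT, that default is used.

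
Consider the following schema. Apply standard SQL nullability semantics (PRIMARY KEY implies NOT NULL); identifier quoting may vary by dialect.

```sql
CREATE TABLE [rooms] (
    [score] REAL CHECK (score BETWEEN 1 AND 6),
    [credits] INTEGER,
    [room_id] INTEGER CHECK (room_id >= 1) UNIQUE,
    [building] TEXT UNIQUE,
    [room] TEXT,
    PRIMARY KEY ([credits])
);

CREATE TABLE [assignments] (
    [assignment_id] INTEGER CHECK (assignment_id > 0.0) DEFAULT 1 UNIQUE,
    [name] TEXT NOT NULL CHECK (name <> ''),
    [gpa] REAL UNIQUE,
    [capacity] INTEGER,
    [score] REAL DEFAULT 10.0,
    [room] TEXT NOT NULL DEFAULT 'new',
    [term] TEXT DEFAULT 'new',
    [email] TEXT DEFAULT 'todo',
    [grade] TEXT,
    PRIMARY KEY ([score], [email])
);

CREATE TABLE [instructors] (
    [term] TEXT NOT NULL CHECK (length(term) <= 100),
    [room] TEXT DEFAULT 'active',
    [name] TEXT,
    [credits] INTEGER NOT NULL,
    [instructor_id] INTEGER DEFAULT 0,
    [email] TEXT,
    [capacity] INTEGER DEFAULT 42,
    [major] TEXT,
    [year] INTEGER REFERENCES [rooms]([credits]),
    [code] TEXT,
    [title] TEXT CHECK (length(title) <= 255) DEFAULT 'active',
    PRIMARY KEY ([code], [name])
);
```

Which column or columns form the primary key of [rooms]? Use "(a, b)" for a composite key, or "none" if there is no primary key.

credits is declared PRIMARY KEY as a table-level PRIMARY KEY clause.

credits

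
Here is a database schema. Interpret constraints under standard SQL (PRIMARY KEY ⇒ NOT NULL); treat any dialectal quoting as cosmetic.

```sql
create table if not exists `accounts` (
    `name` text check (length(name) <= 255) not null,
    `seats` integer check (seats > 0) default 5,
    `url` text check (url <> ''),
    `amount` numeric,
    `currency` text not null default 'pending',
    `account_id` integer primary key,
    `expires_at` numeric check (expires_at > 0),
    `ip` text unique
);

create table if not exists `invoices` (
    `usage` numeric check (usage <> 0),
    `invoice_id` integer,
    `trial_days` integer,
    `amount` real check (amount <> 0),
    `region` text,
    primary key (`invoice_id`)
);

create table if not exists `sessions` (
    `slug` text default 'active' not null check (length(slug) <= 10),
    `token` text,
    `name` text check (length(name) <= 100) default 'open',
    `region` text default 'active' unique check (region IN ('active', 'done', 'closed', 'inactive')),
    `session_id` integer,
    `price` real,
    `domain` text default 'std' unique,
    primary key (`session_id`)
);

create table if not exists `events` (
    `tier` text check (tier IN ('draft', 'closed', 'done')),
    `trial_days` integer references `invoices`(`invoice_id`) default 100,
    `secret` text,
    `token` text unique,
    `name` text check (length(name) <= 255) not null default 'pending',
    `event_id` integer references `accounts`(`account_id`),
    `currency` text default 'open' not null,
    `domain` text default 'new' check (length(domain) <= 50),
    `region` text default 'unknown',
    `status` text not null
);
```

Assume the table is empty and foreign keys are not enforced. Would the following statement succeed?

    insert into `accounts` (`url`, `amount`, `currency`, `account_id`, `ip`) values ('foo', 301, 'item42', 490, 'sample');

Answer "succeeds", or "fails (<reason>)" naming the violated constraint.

name is omitted from the column list and has no DEFAULT, so it would receive NULL.
But name is declared NOT NULL.

fails (NOT NULL on name)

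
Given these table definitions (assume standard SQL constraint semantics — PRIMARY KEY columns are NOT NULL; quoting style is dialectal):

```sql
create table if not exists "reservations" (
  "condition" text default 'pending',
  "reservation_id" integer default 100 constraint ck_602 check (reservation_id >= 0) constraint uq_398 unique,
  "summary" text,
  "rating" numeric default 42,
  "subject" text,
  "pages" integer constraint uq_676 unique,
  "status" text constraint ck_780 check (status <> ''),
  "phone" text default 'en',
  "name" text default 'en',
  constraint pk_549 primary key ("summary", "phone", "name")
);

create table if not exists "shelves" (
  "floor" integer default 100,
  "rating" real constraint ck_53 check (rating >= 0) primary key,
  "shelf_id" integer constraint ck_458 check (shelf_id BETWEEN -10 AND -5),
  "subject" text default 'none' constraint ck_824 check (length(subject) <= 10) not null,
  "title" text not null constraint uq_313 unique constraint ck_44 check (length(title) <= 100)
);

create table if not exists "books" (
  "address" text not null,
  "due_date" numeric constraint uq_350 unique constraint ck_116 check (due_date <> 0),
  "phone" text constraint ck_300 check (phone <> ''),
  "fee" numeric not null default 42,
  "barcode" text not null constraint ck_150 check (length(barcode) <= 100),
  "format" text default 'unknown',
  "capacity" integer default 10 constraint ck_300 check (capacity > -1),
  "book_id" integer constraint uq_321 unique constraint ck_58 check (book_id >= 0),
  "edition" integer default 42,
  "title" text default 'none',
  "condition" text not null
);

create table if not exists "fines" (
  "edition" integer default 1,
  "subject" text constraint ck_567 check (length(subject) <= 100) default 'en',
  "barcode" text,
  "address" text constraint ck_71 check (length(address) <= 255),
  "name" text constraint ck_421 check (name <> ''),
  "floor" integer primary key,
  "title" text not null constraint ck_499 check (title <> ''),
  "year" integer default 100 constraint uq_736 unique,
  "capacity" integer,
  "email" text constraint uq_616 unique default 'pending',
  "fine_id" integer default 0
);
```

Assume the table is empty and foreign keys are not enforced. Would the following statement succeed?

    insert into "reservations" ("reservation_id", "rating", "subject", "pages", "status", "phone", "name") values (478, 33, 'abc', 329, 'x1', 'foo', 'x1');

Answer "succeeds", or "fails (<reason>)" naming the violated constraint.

summary is omitted from the column list and has no DEFAULT, so it would receive NULL.
But summary is part of the PRIMARY KEY (implied NOT NULL).

fails (NOT NULL on summary)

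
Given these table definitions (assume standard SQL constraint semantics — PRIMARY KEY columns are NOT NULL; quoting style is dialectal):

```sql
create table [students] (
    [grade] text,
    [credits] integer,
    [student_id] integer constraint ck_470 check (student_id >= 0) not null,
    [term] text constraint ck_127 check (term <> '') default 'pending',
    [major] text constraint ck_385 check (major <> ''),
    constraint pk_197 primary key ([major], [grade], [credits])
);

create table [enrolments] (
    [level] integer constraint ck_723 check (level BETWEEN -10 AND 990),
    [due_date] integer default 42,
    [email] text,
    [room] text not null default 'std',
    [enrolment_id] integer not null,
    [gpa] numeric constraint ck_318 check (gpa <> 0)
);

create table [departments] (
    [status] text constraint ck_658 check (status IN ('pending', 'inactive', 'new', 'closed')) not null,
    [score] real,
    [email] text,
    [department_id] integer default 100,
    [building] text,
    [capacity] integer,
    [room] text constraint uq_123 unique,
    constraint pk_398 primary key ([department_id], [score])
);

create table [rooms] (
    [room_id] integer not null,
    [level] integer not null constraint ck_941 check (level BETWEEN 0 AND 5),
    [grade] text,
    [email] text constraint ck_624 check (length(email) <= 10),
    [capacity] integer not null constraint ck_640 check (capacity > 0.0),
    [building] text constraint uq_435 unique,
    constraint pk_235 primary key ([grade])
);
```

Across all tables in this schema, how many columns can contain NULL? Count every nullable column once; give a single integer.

students: 1 nullable (term — PK (major, grade, credits) and explicit NOT NULL columns excluded).
enrolments: 4 nullable (level, due_date, email, gpa — PK none and explicit NOT NULL columns excluded).
departments: 4 nullable (email, building, capacity, room — PK (department_id, score) and explicit NOT NULL columns excluded).
rooms: 2 nullable (email, building — PK (grade) and explicit NOT NULL columns excluded).
Total: 1 + 4 + 4 + 2 = 11.

11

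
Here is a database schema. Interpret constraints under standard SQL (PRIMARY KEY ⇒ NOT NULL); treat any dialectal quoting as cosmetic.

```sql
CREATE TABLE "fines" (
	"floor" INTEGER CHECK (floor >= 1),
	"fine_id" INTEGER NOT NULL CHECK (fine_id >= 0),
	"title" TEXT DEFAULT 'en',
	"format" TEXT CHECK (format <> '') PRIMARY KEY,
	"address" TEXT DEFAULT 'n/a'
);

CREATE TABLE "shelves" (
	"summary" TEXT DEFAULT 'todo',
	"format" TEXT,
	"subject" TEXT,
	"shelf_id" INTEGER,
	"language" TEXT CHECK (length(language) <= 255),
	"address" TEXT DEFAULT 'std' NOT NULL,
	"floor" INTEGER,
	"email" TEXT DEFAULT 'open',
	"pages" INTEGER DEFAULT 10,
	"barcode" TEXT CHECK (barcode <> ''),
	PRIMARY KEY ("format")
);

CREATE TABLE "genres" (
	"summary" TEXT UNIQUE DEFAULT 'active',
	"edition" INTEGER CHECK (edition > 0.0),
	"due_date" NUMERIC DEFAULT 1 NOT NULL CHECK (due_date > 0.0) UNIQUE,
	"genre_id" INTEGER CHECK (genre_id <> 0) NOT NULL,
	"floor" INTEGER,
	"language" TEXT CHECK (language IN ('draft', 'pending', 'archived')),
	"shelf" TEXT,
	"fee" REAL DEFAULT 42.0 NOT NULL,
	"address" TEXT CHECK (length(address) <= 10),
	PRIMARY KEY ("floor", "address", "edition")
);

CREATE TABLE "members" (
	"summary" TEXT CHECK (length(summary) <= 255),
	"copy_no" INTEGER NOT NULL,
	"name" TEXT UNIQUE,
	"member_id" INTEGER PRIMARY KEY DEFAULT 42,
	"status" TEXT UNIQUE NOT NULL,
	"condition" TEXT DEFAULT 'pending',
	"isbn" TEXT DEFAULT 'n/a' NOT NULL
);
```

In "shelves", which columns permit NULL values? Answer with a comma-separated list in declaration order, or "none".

summary, subject, shelf_id, language, floor, email, pages, barcode

- summary: DEFAULT only fills an omitted column; an explicit NULL is still allowed → nullable.
- format: part of the PRIMARY KEY, which implies NOT NULL → not nullable.
- subject: no NOT NULL constraint applies → nullable.
- shelf_id: no NOT NULL constraint applies → nullable.
- language: CHECK does not forbid NULL (a CHECK constraint passes when its expression is NULL) → nullable.
- address: declared NOT NULL → not nullable.
- floor: no NOT NULL constraint applies → nullable.
- email: DEFAULT only fills an omitted column; an explicit NULL is still allowed → nullable.
- pages: DEFAULT only fills an omitted column; an explicit NULL is still allowed → nullable.
- barcode: CHECK does not forbid NULL (a CHECK constraint passes when its expression is NULL) → nullable.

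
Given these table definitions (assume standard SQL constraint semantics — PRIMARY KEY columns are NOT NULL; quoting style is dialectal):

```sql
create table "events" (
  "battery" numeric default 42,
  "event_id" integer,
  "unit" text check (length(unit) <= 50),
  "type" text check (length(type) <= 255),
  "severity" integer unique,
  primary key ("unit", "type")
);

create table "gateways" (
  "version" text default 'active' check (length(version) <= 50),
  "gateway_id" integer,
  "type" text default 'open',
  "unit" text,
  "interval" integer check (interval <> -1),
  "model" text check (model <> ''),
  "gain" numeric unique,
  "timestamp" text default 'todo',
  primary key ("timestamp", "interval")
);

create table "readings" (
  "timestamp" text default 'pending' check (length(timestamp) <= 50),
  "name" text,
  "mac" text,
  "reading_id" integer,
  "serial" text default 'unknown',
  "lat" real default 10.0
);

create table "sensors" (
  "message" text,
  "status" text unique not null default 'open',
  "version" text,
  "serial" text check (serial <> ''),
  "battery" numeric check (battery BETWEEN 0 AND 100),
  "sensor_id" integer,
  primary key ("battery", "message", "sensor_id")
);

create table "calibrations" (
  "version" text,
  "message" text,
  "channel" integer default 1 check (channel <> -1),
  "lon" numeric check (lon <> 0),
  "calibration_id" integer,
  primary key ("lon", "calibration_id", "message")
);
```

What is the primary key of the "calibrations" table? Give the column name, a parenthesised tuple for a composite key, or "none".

(lon, calibration_id, message)

A table-level PRIMARY KEY clause names 3 columns: lon, calibration_id, message.
This is a composite key — the combination is unique, not each column individually.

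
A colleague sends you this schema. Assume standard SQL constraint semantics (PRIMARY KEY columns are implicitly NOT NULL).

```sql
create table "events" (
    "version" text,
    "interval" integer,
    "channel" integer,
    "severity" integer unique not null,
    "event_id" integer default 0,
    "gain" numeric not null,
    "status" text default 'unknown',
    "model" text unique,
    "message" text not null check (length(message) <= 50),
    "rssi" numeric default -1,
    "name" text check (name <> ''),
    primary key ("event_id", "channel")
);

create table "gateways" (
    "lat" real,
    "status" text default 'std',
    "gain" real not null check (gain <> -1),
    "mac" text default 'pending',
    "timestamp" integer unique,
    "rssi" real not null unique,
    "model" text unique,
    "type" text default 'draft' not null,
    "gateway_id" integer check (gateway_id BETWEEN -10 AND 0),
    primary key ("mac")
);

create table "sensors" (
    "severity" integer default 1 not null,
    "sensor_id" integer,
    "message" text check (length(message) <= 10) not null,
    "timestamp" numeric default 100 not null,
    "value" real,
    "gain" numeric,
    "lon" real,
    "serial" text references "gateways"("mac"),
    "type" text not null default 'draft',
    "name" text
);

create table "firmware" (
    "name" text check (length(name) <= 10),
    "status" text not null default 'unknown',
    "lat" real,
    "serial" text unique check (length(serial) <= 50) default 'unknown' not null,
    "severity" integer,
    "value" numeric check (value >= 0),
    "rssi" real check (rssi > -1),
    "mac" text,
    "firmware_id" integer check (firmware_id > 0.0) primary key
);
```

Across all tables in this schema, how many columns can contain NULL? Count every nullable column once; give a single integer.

events: 6 nullable (version, interval, status, model, rssi, name — PK (event_id, channel) and explicit NOT NULL columns excluded).
gateways: 5 nullable (lat, status, timestamp, model, gateway_id — PK (mac) and explicit NOT NULL columns excluded).
sensors: 6 nullable (sensor_id, value, gain, lon, serial, name — PK none and explicit NOT NULL columns excluded).
firmware: 6 nullable (name, lat, severity, value, rssi, mac — PK (firmware_id) and explicit NOT NULL columns excluded).
Total: 6 + 5 + 6 + 6 = 23.

23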